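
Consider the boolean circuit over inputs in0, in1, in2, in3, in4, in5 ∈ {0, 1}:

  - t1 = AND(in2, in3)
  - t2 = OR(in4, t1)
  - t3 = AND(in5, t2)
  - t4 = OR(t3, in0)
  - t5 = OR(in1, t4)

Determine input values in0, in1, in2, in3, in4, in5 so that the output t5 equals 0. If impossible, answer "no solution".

Check with in0=0 in1=0 in2=1 in3=0 in4=1 in5=0:
t1 = AND(in2, in3) = AND(1, 0) = 0
t2 = OR(in4, t1) = OR(1, 0) = 1
t3 = AND(in5, t2) = AND(0, 1) = 0
t4 = OR(t3, in0) = OR(0, 0) = 0
t5 = OR(in1, t4) = OR(0, 0) = 0
So t5 = 0 as required.

in0=0 in1=0 in2=1 in3=0 in4=1 in5=0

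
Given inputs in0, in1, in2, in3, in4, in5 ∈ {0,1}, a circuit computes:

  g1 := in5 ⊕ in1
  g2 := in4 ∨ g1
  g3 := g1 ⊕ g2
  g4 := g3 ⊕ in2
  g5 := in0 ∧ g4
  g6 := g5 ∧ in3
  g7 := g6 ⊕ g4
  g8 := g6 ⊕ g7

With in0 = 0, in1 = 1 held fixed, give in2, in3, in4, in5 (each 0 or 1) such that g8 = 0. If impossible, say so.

in2=0, in3=1, in4=0, in5=1

g8 = g6 ⊕ g7 must be 0, so g6 and g7 are equal.
Check with in0 = 0, in1 = 1 and in2=0, in3=1, in4=0, in5=1:
g1 = in5 ⊕ in1 = 1 ⊕ 1 = 0
g2 = in4 ∨ g1 = 0 ∨ 0 = 0
g3 = g1 ⊕ g2 = 0 ⊕ 0 = 0
g4 = g3 ⊕ in2 = 0 ⊕ 0 = 0
g5 = in0 ∧ g4 = 0 ∧ 0 = 0
g6 = g5 ∧ in3 = 0 ∧ 1 = 0
g7 = g6 ⊕ g4 = 0 ⊕ 0 = 0
g8 = g6 ⊕ g7 = 0 ⊕ 0 = 0
So g8 = 0.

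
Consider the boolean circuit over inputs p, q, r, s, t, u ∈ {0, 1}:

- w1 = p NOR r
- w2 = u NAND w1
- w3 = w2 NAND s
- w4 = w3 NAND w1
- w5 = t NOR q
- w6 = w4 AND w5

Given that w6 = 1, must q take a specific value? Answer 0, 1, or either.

w6 = w4 AND w5 must be 1, so both w4 = 1 and w5 = 1.
w4 = w3 NAND w1 must be 1, so at least one of w3, w1 is 0.
w5 = t NOR q must be 1, so both t = 0 and q = 0.
Every assignment with w6 = 1 has q = 0; there are 13 such assignment(s).

0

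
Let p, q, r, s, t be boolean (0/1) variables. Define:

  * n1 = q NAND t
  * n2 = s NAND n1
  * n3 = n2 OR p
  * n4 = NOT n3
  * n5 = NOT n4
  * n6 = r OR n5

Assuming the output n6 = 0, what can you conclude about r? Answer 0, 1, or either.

0

n6 = r OR n5 must be 0, so both r = 0 and n5 = 0.
Every assignment with n6 = 0 has r = 0; there are 3 such assignment(s).
  p=0, q=0, r=0, s=1, t=0
  p=0, q=0, r=0, s=1, t=1
  p=0, q=1, r=0, s=1, t=0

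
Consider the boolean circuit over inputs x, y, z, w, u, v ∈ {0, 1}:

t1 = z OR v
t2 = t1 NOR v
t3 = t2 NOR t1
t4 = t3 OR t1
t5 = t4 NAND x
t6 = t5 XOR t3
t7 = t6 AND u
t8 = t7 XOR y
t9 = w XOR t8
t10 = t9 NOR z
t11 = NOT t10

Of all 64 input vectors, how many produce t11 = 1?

48

t11 = NOT t10 must be 1, so t10 = 0.
Enumerating the 64 input combinations, 48 give t11 = 1 and 16 give t11 = 0.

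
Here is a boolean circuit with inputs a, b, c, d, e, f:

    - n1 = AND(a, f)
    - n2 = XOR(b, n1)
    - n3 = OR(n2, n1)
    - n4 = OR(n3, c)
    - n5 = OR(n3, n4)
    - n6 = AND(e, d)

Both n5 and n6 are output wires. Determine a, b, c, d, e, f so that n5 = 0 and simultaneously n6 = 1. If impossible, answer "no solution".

a=0, b=0, c=0, d=1, e=1, f=1

Check with a=0, b=0, c=0, d=1, e=1, f=1:
n1 = AND(a, f) = AND(0, 1) = 0
n2 = XOR(b, n1) = XOR(0, 0) = 0
n3 = OR(n2, n1) = OR(0, 0) = 0
n4 = OR(n3, c) = OR(0, 0) = 0
n5 = OR(n3, n4) = OR(0, 0) = 0
n6 = AND(e, d) = AND(1, 1) = 1
So n5 = 0 and n6 = 1.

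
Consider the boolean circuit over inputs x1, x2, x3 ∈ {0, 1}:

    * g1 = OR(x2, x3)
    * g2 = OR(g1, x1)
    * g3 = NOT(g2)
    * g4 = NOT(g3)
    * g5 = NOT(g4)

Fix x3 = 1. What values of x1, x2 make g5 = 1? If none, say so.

no solution exists

With x3 = 1 fixed, none of the 4 settings of x1, x2 give g5 = 1.
For example, with x1=0, x2=0:
g1 = OR(x2, x3) = OR(0, 1) = 1
g2 = OR(g1, x1) = OR(1, 0) = 1
g3 = NOT(g2) = NOT 1 = 0
g4 = NOT(g3) = NOT 0 = 1
g5 = NOT(g4) = NOT 1 = 0
giving g5 = 0 ≠ 1.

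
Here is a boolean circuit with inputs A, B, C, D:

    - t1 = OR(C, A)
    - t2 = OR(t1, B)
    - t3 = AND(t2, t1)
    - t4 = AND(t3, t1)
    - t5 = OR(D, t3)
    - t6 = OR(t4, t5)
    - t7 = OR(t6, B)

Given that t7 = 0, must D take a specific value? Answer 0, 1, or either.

t7 = OR(t6, B) must be 0, so both t6 = 0 and B = 0.
t6 = OR(t4, t5) must be 0, so both t4 = 0 and t5 = 0.
t4 = AND(t3, t1) must be 0, so at least one of t3, t1 is 0.
Every assignment with t7 = 0 has D = 0; there are 1 such assignment(s).
  A=0, B=0, C=0, D=0

0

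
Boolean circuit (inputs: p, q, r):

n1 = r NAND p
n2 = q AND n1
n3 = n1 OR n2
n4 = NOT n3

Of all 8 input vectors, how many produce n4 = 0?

6

n4 = NOT n3 must be 0, so n3 = 1.
Enumerating the 8 input combinations, 6 give n4 = 0 and 2 give n4 = 1.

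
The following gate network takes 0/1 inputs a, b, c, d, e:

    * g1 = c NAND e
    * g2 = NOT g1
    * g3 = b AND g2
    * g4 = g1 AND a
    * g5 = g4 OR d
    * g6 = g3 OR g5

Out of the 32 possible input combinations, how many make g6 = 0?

8

g6 = g3 OR g5 must be 0, so both g3 = 0 and g5 = 0.
Enumerating the 32 input combinations, 8 give g6 = 0 and 24 give g6 = 1.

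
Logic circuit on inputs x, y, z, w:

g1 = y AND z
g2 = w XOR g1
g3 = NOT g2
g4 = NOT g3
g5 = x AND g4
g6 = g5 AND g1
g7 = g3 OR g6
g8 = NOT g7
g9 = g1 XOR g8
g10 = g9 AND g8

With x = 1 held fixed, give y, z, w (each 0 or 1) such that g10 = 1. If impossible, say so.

g10 = g9 AND g8 must be 1, so both g9 = 1 and g8 = 1.
g9 = g1 XOR g8 must be 1, so g1 and g8 differ.
Check with x = 1 and y=0, z=1, w=1:
g1 = y AND z = 0 AND 1 = 0
g2 = w XOR g1 = 1 XOR 0 = 1
g3 = NOT g2 = NOT 1 = 0
g4 = NOT g3 = NOT 0 = 1
g5 = x AND g4 = 1 AND 1 = 1
g6 = g5 AND g1 = 1 AND 0 = 0
g7 = g3 OR g6 = 0 OR 0 = 0
g8 = NOT g7 = NOT 0 = 1
g9 = g1 XOR g8 = 0 XOR 1 = 1
g10 = g9 AND g8 = 1 AND 1 = 1
So g10 = 1.

y=0 z=1 w=1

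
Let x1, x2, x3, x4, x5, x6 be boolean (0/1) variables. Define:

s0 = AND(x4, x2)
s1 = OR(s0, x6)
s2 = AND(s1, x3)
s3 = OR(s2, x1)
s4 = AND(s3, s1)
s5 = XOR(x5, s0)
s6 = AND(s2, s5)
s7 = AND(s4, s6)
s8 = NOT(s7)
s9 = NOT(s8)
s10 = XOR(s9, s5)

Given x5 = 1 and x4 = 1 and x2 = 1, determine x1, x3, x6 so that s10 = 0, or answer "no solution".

Check with x5 = 1 and x4 = 1 and x2 = 1 and x1=1, x3=1, x6=1:
s0 = AND(x4, x2) = AND(1, 1) = 1
s1 = OR(s0, x6) = OR(1, 1) = 1
s2 = AND(s1, x3) = AND(1, 1) = 1
s3 = OR(s2, x1) = OR(1, 1) = 1
s4 = AND(s3, s1) = AND(1, 1) = 1
s5 = XOR(x5, s0) = XOR(1, 1) = 0
s6 = AND(s2, s5) = AND(1, 0) = 0
s7 = AND(s4, s6) = AND(1, 0) = 0
s8 = NOT(s7) = NOT 0 = 1
s9 = NOT(s8) = NOT 1 = 0
s10 = XOR(s9, s5) = XOR(0, 0) = 0
So s10 = 0.

x1=1, x3=1, x6=1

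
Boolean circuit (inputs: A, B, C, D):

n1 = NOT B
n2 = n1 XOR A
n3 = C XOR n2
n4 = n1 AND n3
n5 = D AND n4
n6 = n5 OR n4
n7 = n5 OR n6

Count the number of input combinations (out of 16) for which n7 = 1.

n7 = n5 OR n6 must be 1, so at least one of n5, n6 is 1.
Satisfying assignments:
  A=0, B=0, C=0, D=0
  A=0, B=0, C=0, D=1
  A=1, B=0, C=1, D=0
  A=1, B=0, C=1, D=1

4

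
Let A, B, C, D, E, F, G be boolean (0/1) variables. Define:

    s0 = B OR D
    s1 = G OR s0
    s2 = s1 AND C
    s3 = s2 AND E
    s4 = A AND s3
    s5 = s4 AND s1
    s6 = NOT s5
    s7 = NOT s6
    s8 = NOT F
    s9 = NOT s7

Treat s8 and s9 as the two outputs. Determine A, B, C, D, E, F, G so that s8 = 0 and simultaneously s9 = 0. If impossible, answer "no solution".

Check with A=1, B=0, C=1, D=1, E=1, F=1, G=1:
s0 = B OR D = 0 OR 1 = 1
s1 = G OR s0 = 1 OR 1 = 1
s2 = s1 AND C = 1 AND 1 = 1
s3 = s2 AND E = 1 AND 1 = 1
s4 = A AND s3 = 1 AND 1 = 1
s5 = s4 AND s1 = 1 AND 1 = 1
s6 = NOT s5 = NOT 1 = 0
s7 = NOT s6 = NOT 0 = 1
s8 = NOT F = NOT 1 = 0
s9 = NOT s7 = NOT 1 = 0
So s8 = 0 and s9 = 0.

A=1, B=0, C=1, D=1, E=1, F=1, G=1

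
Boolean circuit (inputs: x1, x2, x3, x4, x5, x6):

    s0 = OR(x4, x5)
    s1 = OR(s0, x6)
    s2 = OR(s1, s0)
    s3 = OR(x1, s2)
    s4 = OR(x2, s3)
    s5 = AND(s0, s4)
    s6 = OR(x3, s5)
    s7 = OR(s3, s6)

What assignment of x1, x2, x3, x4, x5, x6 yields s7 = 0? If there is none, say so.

s7 = OR(s3, s6) must be 0, so both s3 = 0 and s6 = 0.
s3 = OR(x1, s2) must be 0, so both x1 = 0 and s2 = 0.
Check with x1=0, x2=0, x3=0, x4=0, x5=0, x6=0:
s0 = OR(x4, x5) = OR(0, 0) = 0
s1 = OR(s0, x6) = OR(0, 0) = 0
s2 = OR(s1, s0) = OR(0, 0) = 0
s3 = OR(x1, s2) = OR(0, 0) = 0
s4 = OR(x2, s3) = OR(0, 0) = 0
s5 = AND(s0, s4) = AND(0, 0) = 0
s6 = OR(x3, s5) = OR(0, 0) = 0
s7 = OR(s3, s6) = OR(0, 0) = 0
So s7 = 0 as required.

x1=0, x2=0, x3=0, x4=0, x5=0, x6=0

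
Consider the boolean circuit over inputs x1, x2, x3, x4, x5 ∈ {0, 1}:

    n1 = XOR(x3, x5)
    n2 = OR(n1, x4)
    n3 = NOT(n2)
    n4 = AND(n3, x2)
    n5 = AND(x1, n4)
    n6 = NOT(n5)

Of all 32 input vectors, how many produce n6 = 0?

n6 = NOT(n5) must be 0, so n5 = 1.
n5 = AND(x1, n4) must be 1, so both x1 = 1 and n4 = 1.
Enumerating the 32 input combinations, 2 give n6 = 0 and 30 give n6 = 1.

2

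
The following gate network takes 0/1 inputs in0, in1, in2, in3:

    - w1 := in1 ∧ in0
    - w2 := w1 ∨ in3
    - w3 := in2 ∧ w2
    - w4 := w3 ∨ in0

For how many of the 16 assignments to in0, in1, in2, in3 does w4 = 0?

w4 = w3 ∨ in0 must be 0, so both w3 = 0 and in0 = 0.
w3 = in2 ∧ w2 must be 0, so at least one of in2, w2 is 0.
Satisfying assignments:
  in0=0, in1=0, in2=0, in3=0
  in0=0, in1=0, in2=0, in3=1
  in0=0, in1=0, in2=1, in3=0
  in0=0, in1=1, in2=0, in3=0
  in0=0, in1=1, in2=0, in3=1
  in0=0, in1=1, in2=1, in3=0

6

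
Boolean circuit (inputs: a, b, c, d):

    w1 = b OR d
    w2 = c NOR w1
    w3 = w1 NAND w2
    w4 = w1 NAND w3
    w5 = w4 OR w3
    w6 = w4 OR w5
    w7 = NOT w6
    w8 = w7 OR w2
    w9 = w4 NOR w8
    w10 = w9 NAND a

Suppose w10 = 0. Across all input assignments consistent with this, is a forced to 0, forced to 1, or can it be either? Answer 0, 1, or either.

1

w10 = w9 NAND a must be 0, so both w9 = 1 and a = 1.
w9 = w4 NOR w8 must be 1, so both w4 = 0 and w8 = 0.
Every assignment with w10 = 0 has a = 1; there are 6 such assignment(s).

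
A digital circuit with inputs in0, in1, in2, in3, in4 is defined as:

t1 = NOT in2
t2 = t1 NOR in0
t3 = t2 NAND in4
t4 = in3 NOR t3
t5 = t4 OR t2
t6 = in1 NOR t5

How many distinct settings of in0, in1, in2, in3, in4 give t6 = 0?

t6 = in1 NOR t5 must be 0, so at least one of in1, t5 is 1.
Enumerating the 32 input combinations, 20 give t6 = 0 and 12 give t6 = 1.

20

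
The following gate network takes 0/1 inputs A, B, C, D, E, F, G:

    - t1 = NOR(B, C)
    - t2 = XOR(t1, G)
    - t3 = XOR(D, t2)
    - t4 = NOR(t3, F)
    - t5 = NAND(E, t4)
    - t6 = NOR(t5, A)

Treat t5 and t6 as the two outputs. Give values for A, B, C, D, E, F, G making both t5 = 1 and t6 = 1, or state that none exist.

no solution exists

Across all 128 input combinations, none give both t5 = 1 and t6 = 1.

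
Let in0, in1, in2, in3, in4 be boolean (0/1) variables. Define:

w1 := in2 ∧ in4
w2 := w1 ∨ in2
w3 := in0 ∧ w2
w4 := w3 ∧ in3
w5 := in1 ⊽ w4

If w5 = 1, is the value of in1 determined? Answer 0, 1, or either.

w5 = in1 ⊽ w4 must be 1, so both in1 = 0 and w4 = 0.
Every assignment with w5 = 1 has in1 = 0; there are 14 such assignment(s).

0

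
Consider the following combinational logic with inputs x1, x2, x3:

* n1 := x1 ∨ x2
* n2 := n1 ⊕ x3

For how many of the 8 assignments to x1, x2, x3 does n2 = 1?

4

n2 = n1 ⊕ x3 must be 1, so n1 and x3 differ.
Enumerating the 8 input combinations, 4 give n2 = 1 and 4 give n2 = 0.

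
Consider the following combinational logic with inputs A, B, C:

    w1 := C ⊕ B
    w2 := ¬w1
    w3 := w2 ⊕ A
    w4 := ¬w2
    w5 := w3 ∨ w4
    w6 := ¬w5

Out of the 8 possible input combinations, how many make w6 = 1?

2

w6 = ¬w5 must be 1, so w5 = 0.
Satisfying assignments:
  A=1, B=0, C=0
  A=1, B=1, C=1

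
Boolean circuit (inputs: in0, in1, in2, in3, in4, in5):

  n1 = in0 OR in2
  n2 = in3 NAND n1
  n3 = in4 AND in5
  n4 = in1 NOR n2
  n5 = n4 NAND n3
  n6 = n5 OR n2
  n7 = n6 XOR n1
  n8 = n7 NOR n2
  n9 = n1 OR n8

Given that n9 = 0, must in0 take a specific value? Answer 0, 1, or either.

n9 = n1 OR n8 must be 0, so both n1 = 0 and n8 = 0.
n1 = in0 OR in2 must be 0, so both in0 = 0 and in2 = 0.
n8 = n7 NOR n2 must be 0, so at least one of n7, n2 is 1.
Every assignment with n9 = 0 has in0 = 0; there are 16 such assignment(s).

0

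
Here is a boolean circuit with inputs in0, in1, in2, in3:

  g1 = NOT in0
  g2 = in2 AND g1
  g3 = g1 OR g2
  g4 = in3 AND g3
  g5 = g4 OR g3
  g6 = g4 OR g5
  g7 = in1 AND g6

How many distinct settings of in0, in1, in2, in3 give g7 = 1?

4

g7 = in1 AND g6 must be 1, so both in1 = 1 and g6 = 1.
g6 = g4 OR g5 must be 1, so at least one of g4, g5 is 1.
Satisfying assignments:
  in0=0, in1=1, in2=0, in3=0
  in0=0, in1=1, in2=0, in3=1
  in0=0, in1=1, in2=1, in3=0
  in0=0, in1=1, in2=1, in3=1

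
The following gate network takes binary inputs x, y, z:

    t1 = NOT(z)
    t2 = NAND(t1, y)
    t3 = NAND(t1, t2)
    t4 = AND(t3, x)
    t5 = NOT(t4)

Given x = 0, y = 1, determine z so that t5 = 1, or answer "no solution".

t5 = NOT(t4) must be 1, so t4 = 0.
t4 = AND(t3, x) must be 0, so at least one of t3, x is 0.
Check with x = 0, y = 1 and z=1:
t1 = NOT(z) = NOT 1 = 0
t2 = NAND(t1, y) = NAND(0, 1) = 1
t3 = NAND(t1, t2) = NAND(0, 1) = 1
t4 = AND(t3, x) = AND(1, 0) = 0
t5 = NOT(t4) = NOT 0 = 1
So t5 = 1.

z=1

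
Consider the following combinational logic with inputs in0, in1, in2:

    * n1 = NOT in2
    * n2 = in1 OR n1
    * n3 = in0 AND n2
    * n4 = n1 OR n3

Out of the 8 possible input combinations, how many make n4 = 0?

3

n4 = n1 OR n3 must be 0, so both n1 = 0 and n3 = 0.
Enumerating the 8 input combinations, 3 give n4 = 0 and 5 give n4 = 1.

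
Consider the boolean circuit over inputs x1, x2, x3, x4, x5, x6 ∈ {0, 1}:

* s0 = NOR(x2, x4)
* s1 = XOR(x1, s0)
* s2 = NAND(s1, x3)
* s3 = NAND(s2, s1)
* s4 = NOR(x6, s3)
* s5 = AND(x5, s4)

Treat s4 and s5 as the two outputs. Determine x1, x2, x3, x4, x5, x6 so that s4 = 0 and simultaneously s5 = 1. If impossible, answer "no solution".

Across all 64 input combinations, none give both s4 = 0 and s5 = 1.

no solution exists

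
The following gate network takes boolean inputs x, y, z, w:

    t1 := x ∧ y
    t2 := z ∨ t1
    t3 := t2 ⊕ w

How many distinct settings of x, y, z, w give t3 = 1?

8

t3 = t2 ⊕ w must be 1, so t2 and w differ.
Enumerating the 16 input combinations, 8 give t3 = 1 and 8 give t3 = 0.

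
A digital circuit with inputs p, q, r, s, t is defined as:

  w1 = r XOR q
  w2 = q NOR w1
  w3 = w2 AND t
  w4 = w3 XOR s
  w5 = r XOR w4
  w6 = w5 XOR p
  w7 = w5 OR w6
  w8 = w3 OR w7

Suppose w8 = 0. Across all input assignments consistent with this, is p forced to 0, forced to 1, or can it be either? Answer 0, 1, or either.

0

w8 = w3 OR w7 must be 0, so both w3 = 0 and w7 = 0.
Every assignment with w8 = 0 has p = 0; there are 7 such assignment(s).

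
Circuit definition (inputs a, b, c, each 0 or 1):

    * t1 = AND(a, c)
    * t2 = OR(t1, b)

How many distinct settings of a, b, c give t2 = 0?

t2 = OR(t1, b) must be 0, so both t1 = 0 and b = 0.
Satisfying assignments:
  a=0, b=0, c=0
  a=0, b=0, c=1
  a=1, b=0, c=0

3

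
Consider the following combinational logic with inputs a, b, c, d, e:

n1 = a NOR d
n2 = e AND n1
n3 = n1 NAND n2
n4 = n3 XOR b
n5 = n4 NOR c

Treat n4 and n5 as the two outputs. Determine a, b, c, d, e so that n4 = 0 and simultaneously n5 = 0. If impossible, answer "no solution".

Check with a=0, b=1, c=1, d=1, e=0:
n1 = a NOR d = 0 NOR 1 = 0
n2 = e AND n1 = 0 AND 0 = 0
n3 = n1 NAND n2 = 0 NAND 0 = 1
n4 = n3 XOR b = 1 XOR 1 = 0
n5 = n4 NOR c = 0 NOR 1 = 0
So n4 = 0 and n5 = 0.

a=0, b=1, c=1, d=1, e=0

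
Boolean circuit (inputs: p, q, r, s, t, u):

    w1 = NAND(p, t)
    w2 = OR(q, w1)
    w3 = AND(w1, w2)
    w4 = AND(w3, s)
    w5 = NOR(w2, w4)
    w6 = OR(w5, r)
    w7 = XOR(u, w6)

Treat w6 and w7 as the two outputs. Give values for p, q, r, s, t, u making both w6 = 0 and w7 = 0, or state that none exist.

p=1, q=1, r=0, s=1, t=0, u=0

Check with p=1, q=1, r=0, s=1, t=0, u=0:
w1 = NAND(p, t) = NAND(1, 0) = 1
w2 = OR(q, w1) = OR(1, 1) = 1
w3 = AND(w1, w2) = AND(1, 1) = 1
w4 = AND(w3, s) = AND(1, 1) = 1
w5 = NOR(w2, w4) = NOR(1, 1) = 0
w6 = OR(w5, r) = OR(0, 0) = 0
w7 = XOR(u, w6) = XOR(0, 0) = 0
So w6 = 0 and w7 = 0.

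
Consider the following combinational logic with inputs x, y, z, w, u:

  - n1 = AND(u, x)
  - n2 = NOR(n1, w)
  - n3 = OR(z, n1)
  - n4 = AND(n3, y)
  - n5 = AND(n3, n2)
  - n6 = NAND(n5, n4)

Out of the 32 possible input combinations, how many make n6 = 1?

29

n6 = NAND(n5, n4) must be 1, so at least one of n5, n4 is 0.
Enumerating the 32 input combinations, 29 give n6 = 1 and 3 give n6 = 0.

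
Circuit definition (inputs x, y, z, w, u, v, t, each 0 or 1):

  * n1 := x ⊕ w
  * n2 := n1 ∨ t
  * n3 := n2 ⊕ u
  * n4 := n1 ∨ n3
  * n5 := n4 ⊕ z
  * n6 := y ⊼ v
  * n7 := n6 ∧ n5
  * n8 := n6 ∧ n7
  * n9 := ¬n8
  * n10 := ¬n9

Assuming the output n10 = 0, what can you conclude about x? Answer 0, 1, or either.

Both values of x occur among assignments with n10 = 0:
  x=0: x=0, y=0, z=0, w=0, u=0, v=0, t=0
  x=1: x=1, y=0, z=0, w=1, u=0, v=0, t=0

either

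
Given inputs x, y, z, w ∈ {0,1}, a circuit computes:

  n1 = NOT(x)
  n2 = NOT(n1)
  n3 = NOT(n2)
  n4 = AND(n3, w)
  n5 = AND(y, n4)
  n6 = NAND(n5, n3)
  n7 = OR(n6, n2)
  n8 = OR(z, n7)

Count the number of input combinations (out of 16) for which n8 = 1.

n8 = OR(z, n7) must be 1, so at least one of z, n7 is 1.
Enumerating the 16 input combinations, 15 give n8 = 1 and 1 give n8 = 0.

15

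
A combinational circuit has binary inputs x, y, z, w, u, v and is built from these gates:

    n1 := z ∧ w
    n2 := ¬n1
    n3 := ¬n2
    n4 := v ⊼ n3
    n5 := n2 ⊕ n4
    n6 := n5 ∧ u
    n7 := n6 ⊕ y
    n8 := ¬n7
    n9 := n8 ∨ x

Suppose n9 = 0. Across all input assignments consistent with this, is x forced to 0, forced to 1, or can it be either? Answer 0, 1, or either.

n9 = n8 ∨ x must be 0, so both n8 = 0 and x = 0.
n8 = ¬n7 must be 0, so n7 = 1.
n7 = n6 ⊕ y must be 1, so n6 and y differ.
Every assignment with n9 = 0 has x = 0; there are 16 such assignment(s).

0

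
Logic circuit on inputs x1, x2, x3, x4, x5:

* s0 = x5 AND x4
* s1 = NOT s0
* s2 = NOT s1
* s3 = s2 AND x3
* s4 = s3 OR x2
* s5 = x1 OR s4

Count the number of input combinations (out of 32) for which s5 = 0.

s5 = x1 OR s4 must be 0, so both x1 = 0 and s4 = 0.
s4 = s3 OR x2 must be 0, so both s3 = 0 and x2 = 0.
s3 = s2 AND x3 must be 0, so at least one of s2, x3 is 0.
Enumerating the 32 input combinations, 7 give s5 = 0 and 25 give s5 = 1.

7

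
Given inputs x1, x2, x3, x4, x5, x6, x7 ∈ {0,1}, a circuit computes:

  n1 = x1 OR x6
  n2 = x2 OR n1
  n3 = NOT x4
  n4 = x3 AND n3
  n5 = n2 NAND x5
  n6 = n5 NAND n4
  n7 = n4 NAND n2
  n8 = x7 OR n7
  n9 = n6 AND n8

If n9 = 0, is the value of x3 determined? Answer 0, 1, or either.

1

n9 = n6 AND n8 must be 0, so at least one of n6, n8 is 0.
Every assignment with n9 = 0 has x3 = 1; there are 25 such assignment(s).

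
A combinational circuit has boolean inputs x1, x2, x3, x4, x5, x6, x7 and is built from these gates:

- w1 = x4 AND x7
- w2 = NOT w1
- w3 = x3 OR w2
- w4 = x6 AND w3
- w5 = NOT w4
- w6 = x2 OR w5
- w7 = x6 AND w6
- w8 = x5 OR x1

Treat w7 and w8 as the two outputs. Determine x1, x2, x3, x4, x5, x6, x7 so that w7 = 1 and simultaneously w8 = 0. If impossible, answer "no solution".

Check with x1=0, x2=1, x3=1, x4=1, x5=0, x6=1, x7=0:
w1 = x4 AND x7 = 1 AND 0 = 0
w2 = NOT w1 = NOT 0 = 1
w3 = x3 OR w2 = 1 OR 1 = 1
w4 = x6 AND w3 = 1 AND 1 = 1
w5 = NOT w4 = NOT 1 = 0
w6 = x2 OR w5 = 1 OR 0 = 1
w7 = x6 AND w6 = 1 AND 1 = 1
w8 = x5 OR x1 = 0 OR 0 = 0
So w7 = 1 and w8 = 0.

x1=0, x2=1, x3=1, x4=1, x5=0, x6=1, x7=0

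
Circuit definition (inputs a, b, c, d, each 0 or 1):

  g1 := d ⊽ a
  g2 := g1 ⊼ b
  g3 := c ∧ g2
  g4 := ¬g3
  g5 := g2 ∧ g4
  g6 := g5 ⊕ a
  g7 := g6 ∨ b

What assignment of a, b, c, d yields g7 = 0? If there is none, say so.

Check with a=1 b=0 c=0 d=1:
g1 = d ⊽ a = 1 ⊽ 1 = 0
g2 = g1 ⊼ b = 0 ⊼ 0 = 1
g3 = c ∧ g2 = 0 ∧ 1 = 0
g4 = ¬g3 = ¬0 = 1
g5 = g2 ∧ g4 = 1 ∧ 1 = 1
g6 = g5 ⊕ a = 1 ⊕ 1 = 0
g7 = g6 ∨ b = 0 ∨ 0 = 0
So g7 = 0 as required.

a=1 b=0 c=0 d=1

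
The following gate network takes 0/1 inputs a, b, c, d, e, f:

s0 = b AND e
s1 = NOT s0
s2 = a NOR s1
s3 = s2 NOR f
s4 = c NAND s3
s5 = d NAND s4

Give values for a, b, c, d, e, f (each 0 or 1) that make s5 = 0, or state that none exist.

a=0, b=1, c=0, d=1, e=1, f=1

s5 = d NAND s4 must be 0, so both d = 1 and s4 = 1.
Check with a=0, b=1, c=0, d=1, e=1, f=1:
s0 = b AND e = 1 AND 1 = 1
s1 = NOT s0 = NOT 1 = 0
s2 = a NOR s1 = 0 NOR 0 = 1
s3 = s2 NOR f = 1 NOR 1 = 0
s4 = c NAND s3 = 0 NAND 0 = 1
s5 = d NAND s4 = 1 NAND 1 = 0
So s5 = 0 as required.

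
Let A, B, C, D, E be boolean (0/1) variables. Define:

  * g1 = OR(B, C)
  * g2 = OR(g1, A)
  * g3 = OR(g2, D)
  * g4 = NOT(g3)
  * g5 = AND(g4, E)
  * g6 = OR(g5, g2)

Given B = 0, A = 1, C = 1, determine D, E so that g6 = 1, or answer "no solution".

g6 = OR(g5, g2) must be 1, so at least one of g5, g2 is 1.
Check with B = 0, A = 1, C = 1 and D=1, E=1:
g1 = OR(B, C) = OR(0, 1) = 1
g2 = OR(g1, A) = OR(1, 1) = 1
g3 = OR(g2, D) = OR(1, 1) = 1
g4 = NOT(g3) = NOT 1 = 0
g5 = AND(g4, E) = AND(0, 1) = 0
g6 = OR(g5, g2) = OR(0, 1) = 1
So g6 = 1.

D=1 E=1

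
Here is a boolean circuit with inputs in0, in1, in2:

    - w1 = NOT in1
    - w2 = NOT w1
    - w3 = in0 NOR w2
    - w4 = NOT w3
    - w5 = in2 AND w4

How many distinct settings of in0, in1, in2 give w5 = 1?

w5 = in2 AND w4 must be 1, so both in2 = 1 and w4 = 1.
w4 = NOT w3 must be 1, so w3 = 0.
w3 = in0 NOR w2 must be 0, so at least one of in0, w2 is 1.
Satisfying assignments:
  in0=0, in1=1, in2=1
  in0=1, in1=0, in2=1
  in0=1, in1=1, in2=1

3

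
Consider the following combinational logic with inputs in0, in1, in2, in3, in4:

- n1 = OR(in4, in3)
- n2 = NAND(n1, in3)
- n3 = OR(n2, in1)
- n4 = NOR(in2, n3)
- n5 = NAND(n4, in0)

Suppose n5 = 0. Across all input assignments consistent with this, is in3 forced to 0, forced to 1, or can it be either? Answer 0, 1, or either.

1

n5 = NAND(n4, in0) must be 0, so both n4 = 1 and in0 = 1.
n4 = NOR(in2, n3) must be 1, so both in2 = 0 and n3 = 0.
Every assignment with n5 = 0 has in3 = 1; there are 2 such assignment(s).
  in0=1, in1=0, in2=0, in3=1, in4=0
  in0=1, in1=0, in2=0, in3=1, in4=1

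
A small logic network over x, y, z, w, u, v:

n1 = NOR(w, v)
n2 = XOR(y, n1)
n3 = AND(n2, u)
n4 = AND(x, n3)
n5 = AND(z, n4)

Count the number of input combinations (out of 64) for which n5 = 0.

n5 = AND(z, n4) must be 0, so at least one of z, n4 is 0.
Enumerating the 64 input combinations, 60 give n5 = 0 and 4 give n5 = 1.

60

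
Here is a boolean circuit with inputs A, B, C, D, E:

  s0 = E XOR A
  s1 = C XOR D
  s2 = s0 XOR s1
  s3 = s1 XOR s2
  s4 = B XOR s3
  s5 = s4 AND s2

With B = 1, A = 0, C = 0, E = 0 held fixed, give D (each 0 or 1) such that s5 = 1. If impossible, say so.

Check with B = 1, A = 0, C = 0, E = 0 and D=1:
s0 = E XOR A = 0 XOR 0 = 0
s1 = C XOR D = 0 XOR 1 = 1
s2 = s0 XOR s1 = 0 XOR 1 = 1
s3 = s1 XOR s2 = 1 XOR 1 = 0
s4 = B XOR s3 = 1 XOR 0 = 1
s5 = s4 AND s2 = 1 AND 1 = 1
So s5 = 1.

D=1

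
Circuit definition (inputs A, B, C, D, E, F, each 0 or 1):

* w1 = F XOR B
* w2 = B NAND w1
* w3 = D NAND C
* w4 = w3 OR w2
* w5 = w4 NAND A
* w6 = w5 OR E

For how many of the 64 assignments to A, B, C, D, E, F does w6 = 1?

49

w6 = w5 OR E must be 1, so at least one of w5, E is 1.
Enumerating the 64 input combinations, 49 give w6 = 1 and 15 give w6 = 0.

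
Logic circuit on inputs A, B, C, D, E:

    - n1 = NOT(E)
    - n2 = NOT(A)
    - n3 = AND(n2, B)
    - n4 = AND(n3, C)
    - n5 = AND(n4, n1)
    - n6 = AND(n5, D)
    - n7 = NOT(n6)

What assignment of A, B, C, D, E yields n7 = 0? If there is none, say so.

n7 = NOT(n6) must be 0, so n6 = 1.
Check with A=0, B=1, C=1, D=1, E=0:
n1 = NOT(E) = NOT 0 = 1
n2 = NOT(A) = NOT 0 = 1
n3 = AND(n2, B) = AND(1, 1) = 1
n4 = AND(n3, C) = AND(1, 1) = 1
n5 = AND(n4, n1) = AND(1, 1) = 1
n6 = AND(n5, D) = AND(1, 1) = 1
n7 = NOT(n6) = NOT 1 = 0
So n7 = 0 as required.

A=0, B=1, C=1, D=1, E=0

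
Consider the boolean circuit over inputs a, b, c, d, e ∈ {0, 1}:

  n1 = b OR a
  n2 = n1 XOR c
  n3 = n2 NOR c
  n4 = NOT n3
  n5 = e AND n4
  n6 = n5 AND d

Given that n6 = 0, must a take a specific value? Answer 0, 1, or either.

either

Both values of a occur among assignments with n6 = 0:
  a=0: a=0, b=0, c=0, d=0, e=0
  a=1: a=1, b=0, c=0, d=0, e=0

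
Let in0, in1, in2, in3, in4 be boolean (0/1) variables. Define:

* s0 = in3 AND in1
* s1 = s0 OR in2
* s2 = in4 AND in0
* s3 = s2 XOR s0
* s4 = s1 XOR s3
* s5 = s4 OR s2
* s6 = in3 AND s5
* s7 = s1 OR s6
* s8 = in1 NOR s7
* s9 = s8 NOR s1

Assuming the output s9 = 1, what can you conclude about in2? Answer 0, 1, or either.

0

s9 = s8 NOR s1 must be 1, so both s8 = 0 and s1 = 0.
s8 = in1 NOR s7 must be 0, so at least one of in1, s7 is 1.
s1 = s0 OR in2 must be 0, so both s0 = 0 and in2 = 0.
Every assignment with s9 = 1 has in2 = 0; there are 5 such assignment(s).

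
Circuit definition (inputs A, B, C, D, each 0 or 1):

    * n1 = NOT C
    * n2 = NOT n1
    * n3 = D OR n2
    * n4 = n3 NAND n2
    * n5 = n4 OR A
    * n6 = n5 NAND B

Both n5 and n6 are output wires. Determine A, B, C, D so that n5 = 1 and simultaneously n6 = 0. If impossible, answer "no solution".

A=1 B=1 C=1 D=1

Check with A=1 B=1 C=1 D=1:
n1 = NOT C = NOT 1 = 0
n2 = NOT n1 = NOT 0 = 1
n3 = D OR n2 = 1 OR 1 = 1
n4 = n3 NAND n2 = 1 NAND 1 = 0
n5 = n4 OR A = 0 OR 1 = 1
n6 = n5 NAND B = 1 NAND 1 = 0
So n5 = 1 and n6 = 0.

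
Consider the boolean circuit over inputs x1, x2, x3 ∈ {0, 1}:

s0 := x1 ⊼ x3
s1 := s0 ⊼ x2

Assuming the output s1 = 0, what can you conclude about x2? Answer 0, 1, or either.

1

s1 = s0 ⊼ x2 must be 0, so both s0 = 1 and x2 = 1.
Every assignment with s1 = 0 has x2 = 1; there are 3 such assignment(s).
  x1=0, x2=1, x3=0
  x1=0, x2=1, x3=1
  x1=1, x2=1, x3=0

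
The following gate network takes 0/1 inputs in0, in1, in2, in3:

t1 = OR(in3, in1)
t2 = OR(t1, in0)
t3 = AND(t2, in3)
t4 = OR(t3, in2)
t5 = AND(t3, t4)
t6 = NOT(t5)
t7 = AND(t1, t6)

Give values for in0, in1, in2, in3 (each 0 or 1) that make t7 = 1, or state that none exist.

t7 = AND(t1, t6) must be 1, so both t1 = 1 and t6 = 1.
t1 = OR(in3, in1) must be 1, so at least one of in3, in1 is 1.
t6 = NOT(t5) must be 1, so t5 = 0.
Check with in0=0, in1=1, in2=0, in3=0:
t1 = OR(in3, in1) = OR(0, 1) = 1
t2 = OR(t1, in0) = OR(1, 0) = 1
t3 = AND(t2, in3) = AND(1, 0) = 0
t4 = OR(t3, in2) = OR(0, 0) = 0
t5 = AND(t3, t4) = AND(0, 0) = 0
t6 = NOT(t5) = NOT 0 = 1
t7 = AND(t1, t6) = AND(1, 1) = 1
So t7 = 1 as required.

in0=0, in1=1, in2=0, in3=0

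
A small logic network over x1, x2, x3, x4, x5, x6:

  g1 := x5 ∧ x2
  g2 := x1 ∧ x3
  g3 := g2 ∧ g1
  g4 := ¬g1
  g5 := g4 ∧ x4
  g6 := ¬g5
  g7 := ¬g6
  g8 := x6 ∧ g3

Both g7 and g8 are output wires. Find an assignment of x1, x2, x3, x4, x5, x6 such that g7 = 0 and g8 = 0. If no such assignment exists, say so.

x1=0 x2=1 x3=0 x4=0 x5=0 x6=1

Check with x1=0 x2=1 x3=0 x4=0 x5=0 x6=1:
g1 = x5 ∧ x2 = 0 ∧ 1 = 0
g2 = x1 ∧ x3 = 0 ∧ 0 = 0
g3 = g2 ∧ g1 = 0 ∧ 0 = 0
g4 = ¬g1 = ¬0 = 1
g5 = g4 ∧ x4 = 1 ∧ 0 = 0
g6 = ¬g5 = ¬0 = 1
g7 = ¬g6 = ¬1 = 0
g8 = x6 ∧ g3 = 1 ∧ 0 = 0
So g7 = 0 and g8 = 0.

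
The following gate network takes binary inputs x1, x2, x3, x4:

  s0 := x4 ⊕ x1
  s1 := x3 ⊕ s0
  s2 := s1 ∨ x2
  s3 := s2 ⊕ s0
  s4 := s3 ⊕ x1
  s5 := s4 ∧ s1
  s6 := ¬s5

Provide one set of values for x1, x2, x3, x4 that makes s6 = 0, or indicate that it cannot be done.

s6 = ¬s5 must be 0, so s5 = 1.
s5 = s4 ∧ s1 must be 1, so both s4 = 1 and s1 = 1.
s4 = s3 ⊕ x1 must be 1, so s3 and x1 differ.
Check with x1=1 x2=0 x3=0 x4=0:
s0 = x4 ⊕ x1 = 0 ⊕ 1 = 1
s1 = x3 ⊕ s0 = 0 ⊕ 1 = 1
s2 = s1 ∨ x2 = 1 ∨ 0 = 1
s3 = s2 ⊕ s0 = 1 ⊕ 1 = 0
s4 = s3 ⊕ x1 = 0 ⊕ 1 = 1
s5 = s4 ∧ s1 = 1 ∧ 1 = 1
s6 = ¬s5 = ¬1 = 0
So s6 = 0 as required.

x1=1 x2=0 x3=0 x4=0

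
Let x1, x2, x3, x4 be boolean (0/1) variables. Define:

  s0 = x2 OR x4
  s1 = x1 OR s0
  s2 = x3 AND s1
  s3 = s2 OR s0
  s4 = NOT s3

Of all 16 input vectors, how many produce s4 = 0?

13

s4 = NOT s3 must be 0, so s3 = 1.
Enumerating the 16 input combinations, 13 give s4 = 0 and 3 give s4 = 1.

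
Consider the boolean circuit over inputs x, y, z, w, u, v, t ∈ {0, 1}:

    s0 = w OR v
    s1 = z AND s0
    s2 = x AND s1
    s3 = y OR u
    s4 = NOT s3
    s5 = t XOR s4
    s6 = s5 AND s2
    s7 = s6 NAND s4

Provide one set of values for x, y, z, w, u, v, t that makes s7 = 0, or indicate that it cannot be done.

x=1, y=0, z=1, w=1, u=0, v=0, t=0

s7 = s6 NAND s4 must be 0, so both s6 = 1 and s4 = 1.
s6 = s5 AND s2 must be 1, so both s5 = 1 and s2 = 1.
s4 = NOT s3 must be 1, so s3 = 0.
Check with x=1, y=0, z=1, w=1, u=0, v=0, t=0:
s0 = w OR v = 1 OR 0 = 1
s1 = z AND s0 = 1 AND 1 = 1
s2 = x AND s1 = 1 AND 1 = 1
s3 = y OR u = 0 OR 0 = 0
s4 = NOT s3 = NOT 0 = 1
s5 = t XOR s4 = 0 XOR 1 = 1
s6 = s5 AND s2 = 1 AND 1 = 1
s7 = s6 NAND s4 = 1 NAND 1 = 0
So s7 = 0 as required.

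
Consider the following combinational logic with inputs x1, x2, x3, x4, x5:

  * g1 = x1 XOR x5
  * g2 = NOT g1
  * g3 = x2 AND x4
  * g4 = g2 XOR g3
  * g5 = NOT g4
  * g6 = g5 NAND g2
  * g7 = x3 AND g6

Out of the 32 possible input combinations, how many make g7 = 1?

14

g7 = x3 AND g6 must be 1, so both x3 = 1 and g6 = 1.
g6 = g5 NAND g2 must be 1, so at least one of g5, g2 is 0.
Enumerating the 32 input combinations, 14 give g7 = 1 and 18 give g7 = 0.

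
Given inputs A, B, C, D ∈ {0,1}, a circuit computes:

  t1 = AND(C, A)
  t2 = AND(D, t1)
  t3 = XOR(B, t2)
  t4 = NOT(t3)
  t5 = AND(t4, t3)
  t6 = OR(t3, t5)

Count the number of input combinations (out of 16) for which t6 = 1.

8

t6 = OR(t3, t5) must be 1, so at least one of t3, t5 is 1.
Enumerating the 16 input combinations, 8 give t6 = 1 and 8 give t6 = 0.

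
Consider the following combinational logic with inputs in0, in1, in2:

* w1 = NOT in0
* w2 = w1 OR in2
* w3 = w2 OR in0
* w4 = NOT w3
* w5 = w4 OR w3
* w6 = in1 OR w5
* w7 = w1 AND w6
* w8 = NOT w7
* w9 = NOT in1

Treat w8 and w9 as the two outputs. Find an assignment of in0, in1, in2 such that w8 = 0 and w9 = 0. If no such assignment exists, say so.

Check with in0=0, in1=1, in2=0:
w1 = NOT in0 = NOT 0 = 1
w2 = w1 OR in2 = 1 OR 0 = 1
w3 = w2 OR in0 = 1 OR 0 = 1
w4 = NOT w3 = NOT 1 = 0
w5 = w4 OR w3 = 0 OR 1 = 1
w6 = in1 OR w5 = 1 OR 1 = 1
w7 = w1 AND w6 = 1 AND 1 = 1
w8 = NOT w7 = NOT 1 = 0
w9 = NOT in1 = NOT 1 = 0
So w8 = 0 and w9 = 0.

in0=0, in1=1, in2=0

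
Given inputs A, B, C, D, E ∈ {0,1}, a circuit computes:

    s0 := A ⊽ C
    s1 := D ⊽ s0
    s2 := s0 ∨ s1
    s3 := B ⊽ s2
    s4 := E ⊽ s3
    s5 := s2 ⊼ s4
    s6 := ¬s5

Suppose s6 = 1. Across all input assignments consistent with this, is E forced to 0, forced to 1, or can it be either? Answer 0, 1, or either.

s6 = ¬s5 must be 1, so s5 = 0.
s5 = s2 ⊼ s4 must be 0, so both s2 = 1 and s4 = 1.
Every assignment with s6 = 1 has E = 0; there are 10 such assignment(s).

0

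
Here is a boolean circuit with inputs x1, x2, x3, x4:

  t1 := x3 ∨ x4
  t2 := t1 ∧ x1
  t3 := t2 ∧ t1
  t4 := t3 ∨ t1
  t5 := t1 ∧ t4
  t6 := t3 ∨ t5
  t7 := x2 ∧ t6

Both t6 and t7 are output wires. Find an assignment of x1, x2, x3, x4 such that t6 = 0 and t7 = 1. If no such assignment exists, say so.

Across all 16 input combinations, none give both t6 = 0 and t7 = 1.

no solution exists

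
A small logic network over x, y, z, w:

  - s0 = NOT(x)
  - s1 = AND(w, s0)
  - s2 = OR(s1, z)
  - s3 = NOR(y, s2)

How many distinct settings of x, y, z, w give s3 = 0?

13

s3 = NOR(y, s2) must be 0, so at least one of y, s2 is 1.
Enumerating the 16 input combinations, 13 give s3 = 0 and 3 give s3 = 1.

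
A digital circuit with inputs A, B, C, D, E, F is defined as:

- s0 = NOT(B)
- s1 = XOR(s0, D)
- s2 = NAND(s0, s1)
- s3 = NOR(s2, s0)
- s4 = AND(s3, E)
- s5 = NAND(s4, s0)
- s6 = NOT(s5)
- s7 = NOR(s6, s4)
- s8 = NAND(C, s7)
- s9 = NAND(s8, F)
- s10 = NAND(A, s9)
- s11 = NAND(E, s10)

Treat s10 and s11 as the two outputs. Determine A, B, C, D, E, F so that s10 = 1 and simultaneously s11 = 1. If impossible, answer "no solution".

A=1 B=0 C=0 D=1 E=0 F=1

Check with A=1 B=0 C=0 D=1 E=0 F=1:
s0 = NOT(B) = NOT 0 = 1
s1 = XOR(s0, D) = XOR(1, 1) = 0
s2 = NAND(s0, s1) = NAND(1, 0) = 1
s3 = NOR(s2, s0) = NOR(1, 1) = 0
s4 = AND(s3, E) = AND(0, 0) = 0
s5 = NAND(s4, s0) = NAND(0, 1) = 1
s6 = NOT(s5) = NOT 1 = 0
s7 = NOR(s6, s4) = NOR(0, 0) = 1
s8 = NAND(C, s7) = NAND(0, 1) = 1
s9 = NAND(s8, F) = NAND(1, 1) = 0
s10 = NAND(A, s9) = NAND(1, 0) = 1
s11 = NAND(E, s10) = NAND(0, 1) = 1
So s10 = 1 and s11 = 1.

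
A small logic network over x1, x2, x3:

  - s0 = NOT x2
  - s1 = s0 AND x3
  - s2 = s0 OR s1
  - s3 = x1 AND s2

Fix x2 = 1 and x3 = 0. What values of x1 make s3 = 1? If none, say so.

With x2 = 1 and x3 = 0 fixed, none of the 2 settings of x1 give s3 = 1.
For example, with x1=0:
s0 = NOT x2 = NOT 1 = 0
s1 = s0 AND x3 = 0 AND 0 = 0
s2 = s0 OR s1 = 0 OR 0 = 0
s3 = x1 AND s2 = 0 AND 0 = 0
giving s3 = 0 ≠ 1.

no solution exists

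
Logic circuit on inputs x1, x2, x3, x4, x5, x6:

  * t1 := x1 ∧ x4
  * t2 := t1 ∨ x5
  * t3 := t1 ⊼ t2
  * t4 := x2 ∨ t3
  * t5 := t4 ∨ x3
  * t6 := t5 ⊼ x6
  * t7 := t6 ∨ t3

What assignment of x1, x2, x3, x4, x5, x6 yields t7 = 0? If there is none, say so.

x1=1 x2=1 x3=0 x4=1 x5=1 x6=1

t7 = t6 ∨ t3 must be 0, so both t6 = 0 and t3 = 0.
t6 = t5 ⊼ x6 must be 0, so both t5 = 1 and x6 = 1.
Check with x1=1 x2=1 x3=0 x4=1 x5=1 x6=1:
t1 = x1 ∧ x4 = 1 ∧ 1 = 1
t2 = t1 ∨ x5 = 1 ∨ 1 = 1
t3 = t1 ⊼ t2 = 1 ⊼ 1 = 0
t4 = x2 ∨ t3 = 1 ∨ 0 = 1
t5 = t4 ∨ x3 = 1 ∨ 0 = 1
t6 = t5 ⊼ x6 = 1 ⊼ 1 = 0
t7 = t6 ∨ t3 = 0 ∨ 0 = 0
So t7 = 0 as required.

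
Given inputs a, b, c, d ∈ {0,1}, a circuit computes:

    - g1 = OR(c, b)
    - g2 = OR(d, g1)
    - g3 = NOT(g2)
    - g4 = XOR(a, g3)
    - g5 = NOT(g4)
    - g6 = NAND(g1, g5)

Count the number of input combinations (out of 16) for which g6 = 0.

6

g6 = NAND(g1, g5) must be 0, so both g1 = 1 and g5 = 1.
g1 = OR(c, b) must be 1, so at least one of c, b is 1.
g5 = NOT(g4) must be 1, so g4 = 0.
Satisfying assignments:
  a=0, b=0, c=1, d=0
  a=0, b=0, c=1, d=1
  a=0, b=1, c=0, d=0
  a=0, b=1, c=0, d=1
  a=0, b=1, c=1, d=0
  a=0, b=1, c=1, d=1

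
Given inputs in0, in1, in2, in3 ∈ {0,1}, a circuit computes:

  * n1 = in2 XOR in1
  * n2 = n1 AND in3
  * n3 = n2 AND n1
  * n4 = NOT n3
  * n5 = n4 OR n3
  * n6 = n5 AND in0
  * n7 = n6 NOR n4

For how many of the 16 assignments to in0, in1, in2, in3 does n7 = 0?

n7 = n6 NOR n4 must be 0, so at least one of n6, n4 is 1.
Enumerating the 16 input combinations, 14 give n7 = 0 and 2 give n7 = 1.

14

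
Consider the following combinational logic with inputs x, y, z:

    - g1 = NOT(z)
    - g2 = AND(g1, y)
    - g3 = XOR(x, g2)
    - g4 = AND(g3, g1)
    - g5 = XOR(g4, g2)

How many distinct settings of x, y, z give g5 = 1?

g5 = XOR(g4, g2) must be 1, so g4 and g2 differ.
Enumerating the 8 input combinations, 2 give g5 = 1 and 6 give g5 = 0.

2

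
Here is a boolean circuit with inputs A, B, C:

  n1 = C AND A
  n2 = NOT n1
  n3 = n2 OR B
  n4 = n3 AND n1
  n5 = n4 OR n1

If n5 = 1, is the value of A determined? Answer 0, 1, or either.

1

n5 = n4 OR n1 must be 1, so at least one of n4, n1 is 1.
Every assignment with n5 = 1 has A = 1; there are 2 such assignment(s).
  A=1, B=0, C=1
  A=1, B=1, C=1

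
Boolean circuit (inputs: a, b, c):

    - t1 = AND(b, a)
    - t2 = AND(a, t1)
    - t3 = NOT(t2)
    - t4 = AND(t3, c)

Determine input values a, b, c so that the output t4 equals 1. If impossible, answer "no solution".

a=0, b=1, c=1

t4 = AND(t3, c) must be 1, so both t3 = 1 and c = 1.
t3 = NOT(t2) must be 1, so t2 = 0.
Check with a=0, b=1, c=1:
t1 = AND(b, a) = AND(1, 0) = 0
t2 = AND(a, t1) = AND(0, 0) = 0
t3 = NOT(t2) = NOT 0 = 1
t4 = AND(t3, c) = AND(1, 1) = 1
So t4 = 1 as required.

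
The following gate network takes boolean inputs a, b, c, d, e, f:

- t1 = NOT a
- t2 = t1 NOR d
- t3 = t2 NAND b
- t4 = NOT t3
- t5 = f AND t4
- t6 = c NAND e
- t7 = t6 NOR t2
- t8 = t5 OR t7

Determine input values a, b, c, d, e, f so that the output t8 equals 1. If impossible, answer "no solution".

t8 = t5 OR t7 must be 1, so at least one of t5, t7 is 1.
Check with a=0, b=1, c=1, d=0, e=1, f=1:
t1 = NOT a = NOT 0 = 1
t2 = t1 NOR d = 1 NOR 0 = 0
t3 = t2 NAND b = 0 NAND 1 = 1
t4 = NOT t3 = NOT 1 = 0
t5 = f AND t4 = 1 AND 0 = 0
t6 = c NAND e = 1 NAND 1 = 0
t7 = t6 NOR t2 = 0 NOR 0 = 1
t8 = t5 OR t7 = 0 OR 1 = 1
So t8 = 1 as required.

a=0, b=1, c=1, d=0, e=1, f=1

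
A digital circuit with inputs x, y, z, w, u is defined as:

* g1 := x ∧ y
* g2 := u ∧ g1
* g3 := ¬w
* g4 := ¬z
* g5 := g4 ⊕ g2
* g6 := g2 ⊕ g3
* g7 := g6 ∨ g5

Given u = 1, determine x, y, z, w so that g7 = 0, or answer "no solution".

x=0, y=0, z=1, w=1

g7 = g6 ∨ g5 must be 0, so both g6 = 0 and g5 = 0.
g6 = g2 ⊕ g3 must be 0, so g2 and g3 are equal.
Check with u = 1 and x=0, y=0, z=1, w=1:
g1 = x ∧ y = 0 ∧ 0 = 0
g2 = u ∧ g1 = 1 ∧ 0 = 0
g3 = ¬w = ¬1 = 0
g4 = ¬z = ¬1 = 0
g5 = g4 ⊕ g2 = 0 ⊕ 0 = 0
g6 = g2 ⊕ g3 = 0 ⊕ 0 = 0
g7 = g6 ∨ g5 = 0 ∨ 0 = 0
So g7 = 0.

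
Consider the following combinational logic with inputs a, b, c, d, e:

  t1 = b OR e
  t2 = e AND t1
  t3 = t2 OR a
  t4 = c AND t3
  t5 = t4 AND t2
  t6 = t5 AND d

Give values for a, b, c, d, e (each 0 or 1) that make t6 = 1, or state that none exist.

a=0, b=0, c=1, d=1, e=1

t6 = t5 AND d must be 1, so both t5 = 1 and d = 1.
t5 = t4 AND t2 must be 1, so both t4 = 1 and t2 = 1.
Check with a=0, b=0, c=1, d=1, e=1:
t1 = b OR e = 0 OR 1 = 1
t2 = e AND t1 = 1 AND 1 = 1
t3 = t2 OR a = 1 OR 0 = 1
t4 = c AND t3 = 1 AND 1 = 1
t5 = t4 AND t2 = 1 AND 1 = 1
t6 = t5 AND d = 1 AND 1 = 1
So t6 = 1 as required.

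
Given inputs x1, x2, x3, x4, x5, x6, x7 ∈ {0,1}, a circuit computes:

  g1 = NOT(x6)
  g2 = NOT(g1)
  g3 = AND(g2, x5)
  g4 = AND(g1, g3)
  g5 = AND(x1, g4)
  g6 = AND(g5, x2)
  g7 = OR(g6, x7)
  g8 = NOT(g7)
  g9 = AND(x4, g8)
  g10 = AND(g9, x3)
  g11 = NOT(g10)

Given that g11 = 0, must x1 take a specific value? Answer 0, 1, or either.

either

Both values of x1 occur among assignments with g11 = 0:
  x1=0: x1=0, x2=0, x3=1, x4=1, x5=0, x6=0, x7=0
  x1=1: x1=1, x2=0, x3=1, x4=1, x5=0, x6=0, x7=0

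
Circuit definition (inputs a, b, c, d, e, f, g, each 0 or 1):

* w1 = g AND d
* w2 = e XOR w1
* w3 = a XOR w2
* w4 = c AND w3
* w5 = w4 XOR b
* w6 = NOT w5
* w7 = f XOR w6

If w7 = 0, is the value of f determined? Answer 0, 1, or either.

Both values of f occur among assignments with w7 = 0:
  f=0: a=0, b=0, c=1, d=0, e=1, f=0, g=0
  f=1: a=0, b=0, c=0, d=0, e=0, f=1, g=0

either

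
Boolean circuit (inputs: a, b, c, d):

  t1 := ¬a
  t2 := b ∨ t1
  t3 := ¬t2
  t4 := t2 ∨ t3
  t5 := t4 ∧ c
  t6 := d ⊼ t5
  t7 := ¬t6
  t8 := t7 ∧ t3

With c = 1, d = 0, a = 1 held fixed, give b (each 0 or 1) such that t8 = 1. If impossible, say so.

no solution exists

With c = 1, d = 0, a = 1 fixed, none of the 2 settings of b give t8 = 1.
For example, with b=0:
t1 = ¬a = ¬1 = 0
t2 = b ∨ t1 = 0 ∨ 0 = 0
t3 = ¬t2 = ¬0 = 1
t4 = t2 ∨ t3 = 0 ∨ 1 = 1
t5 = t4 ∧ c = 1 ∧ 1 = 1
t6 = d ⊼ t5 = 0 ⊼ 1 = 1
t7 = ¬t6 = ¬1 = 0
t8 = t7 ∧ t3 = 0 ∧ 1 = 0
giving t8 = 0 ≠ 1.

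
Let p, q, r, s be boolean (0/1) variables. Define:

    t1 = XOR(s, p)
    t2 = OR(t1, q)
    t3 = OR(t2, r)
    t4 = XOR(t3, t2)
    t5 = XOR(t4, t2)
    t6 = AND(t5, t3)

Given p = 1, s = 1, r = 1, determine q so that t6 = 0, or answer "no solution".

With p = 1, s = 1, r = 1 fixed, none of the 2 settings of q give t6 = 0.
For example, with q=0:
t1 = XOR(s, p) = XOR(1, 1) = 0
t2 = OR(t1, q) = OR(0, 0) = 0
t3 = OR(t2, r) = OR(0, 1) = 1
t4 = XOR(t3, t2) = XOR(1, 0) = 1
t5 = XOR(t4, t2) = XOR(1, 0) = 1
t6 = AND(t5, t3) = AND(1, 1) = 1
giving t6 = 1 ≠ 0.

no solution exists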